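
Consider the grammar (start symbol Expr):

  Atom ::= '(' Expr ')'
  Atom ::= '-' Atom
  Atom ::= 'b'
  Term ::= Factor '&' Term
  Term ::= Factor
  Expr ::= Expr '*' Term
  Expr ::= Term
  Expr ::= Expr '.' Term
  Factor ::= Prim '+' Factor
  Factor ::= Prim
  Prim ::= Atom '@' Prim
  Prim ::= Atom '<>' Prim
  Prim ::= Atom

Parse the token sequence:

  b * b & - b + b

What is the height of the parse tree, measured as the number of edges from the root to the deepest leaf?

7

[Expr [Expr [Term [Factor [Prim [Atom b]]]]] * [Term [Factor [Prim [Atom b]]] & [Term [Factor [Prim [Atom - [Atom b]]] + [Factor [Prim [Atom b]]]]]]]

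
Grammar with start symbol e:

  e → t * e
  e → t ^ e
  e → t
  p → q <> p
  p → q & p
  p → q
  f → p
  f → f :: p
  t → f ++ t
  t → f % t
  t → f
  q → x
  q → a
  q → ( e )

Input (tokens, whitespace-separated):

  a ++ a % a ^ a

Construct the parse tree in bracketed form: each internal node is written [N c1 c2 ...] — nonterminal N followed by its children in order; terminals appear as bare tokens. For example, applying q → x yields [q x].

[e [t [f [p [q a]]] ++ [t [f [p [q a]]] % [t [f [p [q a]]]]]] ^ [e [t [f [p [q a]]]]]]

e
t ^ e
f ++ t ^ e
p ++ t ^ e
q ++ t ^ e
a ++ t ^ e
a ++ f % t ^ e
a ++ p % t ^ e
a ++ q % t ^ e
a ++ a % t ^ e
a ++ a % f ^ e
a ++ a % p ^ e
a ++ a % q ^ e
a ++ a % a ^ e
a ++ a % a ^ t
a ++ a % a ^ f
a ++ a % a ^ p
a ++ a % a ^ q
a ++ a % a ^ a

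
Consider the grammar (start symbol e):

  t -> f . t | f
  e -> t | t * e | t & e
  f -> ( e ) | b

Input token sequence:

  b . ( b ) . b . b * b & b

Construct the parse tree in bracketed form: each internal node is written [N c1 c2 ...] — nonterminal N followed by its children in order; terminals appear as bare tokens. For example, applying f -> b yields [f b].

[e [t [f b] . [t [f ( [e [t [f b]]] )] . [t [f b] . [t [f b]]]]] * [e [t [f b]] & [e [t [f b]]]]]

e
t * e
f . t * e
b . t * e
b . f . t * e
b . ( e ) . t * e
b . ( t ) . t * e
b . ( f ) . t * e
b . ( b ) . t * e
b . ( b ) . f . t * e
b . ( b ) . b . t * e
b . ( b ) . b . f * e
b . ( b ) . b . b * e
b . ( b ) . b . b * t & e
b . ( b ) . b . b * f & e
b . ( b ) . b . b * b & e
b . ( b ) . b . b * b & t
b . ( b ) . b . b * b & f
b . ( b ) . b . b * b & b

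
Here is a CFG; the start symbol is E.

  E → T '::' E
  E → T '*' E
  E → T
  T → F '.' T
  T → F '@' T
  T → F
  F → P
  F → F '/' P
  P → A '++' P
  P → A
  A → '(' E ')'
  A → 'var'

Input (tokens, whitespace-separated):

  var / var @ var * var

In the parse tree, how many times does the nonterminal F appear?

4

[E [T [F [F [P [A var]]] / [P [A var]]] @ [T [F [P [A var]]]]] * [E [T [F [P [A var]]]]]]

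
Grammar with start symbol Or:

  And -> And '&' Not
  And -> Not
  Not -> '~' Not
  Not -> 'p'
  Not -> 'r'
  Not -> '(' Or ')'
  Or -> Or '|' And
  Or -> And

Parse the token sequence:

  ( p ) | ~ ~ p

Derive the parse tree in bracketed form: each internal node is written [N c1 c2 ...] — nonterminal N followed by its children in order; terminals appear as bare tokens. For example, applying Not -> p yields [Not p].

[Or [Or [And [Not ( [Or [And [Not p]]] )]]] | [And [Not ~ [Not ~ [Not p]]]]]

Or
Or | And
And | And
Not | And
( Or ) | And
( And ) | And
( Not ) | And
( p ) | And
( p ) | Not
( p ) | ~ Not
( p ) | ~ ~ Not
( p ) | ~ ~ p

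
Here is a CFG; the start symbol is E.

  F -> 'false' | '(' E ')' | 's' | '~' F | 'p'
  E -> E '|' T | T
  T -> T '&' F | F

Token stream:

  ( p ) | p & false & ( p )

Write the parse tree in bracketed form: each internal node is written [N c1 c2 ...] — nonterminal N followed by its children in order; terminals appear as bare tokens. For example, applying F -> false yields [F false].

E
E | T
T | T
F | T
( E ) | T
( T ) | T
( F ) | T
( p ) | T
( p ) | T & F
( p ) | T & F & F
( p ) | F & F & F
( p ) | p & F & F
( p ) | p & false & F
( p ) | p & false & ( E )
( p ) | p & false & ( T )
( p ) | p & false & ( F )
( p ) | p & false & ( p )

[E [E [T [F ( [E [T [F p]]] )]]] | [T [T [T [F p]] & [F false]] & [F ( [E [T [F p]]] )]]]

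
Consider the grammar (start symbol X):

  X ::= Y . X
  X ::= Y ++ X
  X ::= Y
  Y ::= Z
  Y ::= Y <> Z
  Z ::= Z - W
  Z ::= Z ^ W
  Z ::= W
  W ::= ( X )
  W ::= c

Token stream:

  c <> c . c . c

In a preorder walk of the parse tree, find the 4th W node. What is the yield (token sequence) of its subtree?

c

[X [Y [Y [Z [W c]]] <> [Z [W c]]] . [X [Y [Z [W c]]] . [X [Y [Z [W c]]]]]]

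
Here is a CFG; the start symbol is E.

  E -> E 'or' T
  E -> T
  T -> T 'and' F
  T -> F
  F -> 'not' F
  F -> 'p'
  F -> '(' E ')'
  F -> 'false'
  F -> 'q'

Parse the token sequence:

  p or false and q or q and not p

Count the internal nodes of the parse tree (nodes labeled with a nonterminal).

[E [E [E [T [F p]]] or [T [T [F false]] and [F q]]] or [T [T [F q]] and [F not [F p]]]]

14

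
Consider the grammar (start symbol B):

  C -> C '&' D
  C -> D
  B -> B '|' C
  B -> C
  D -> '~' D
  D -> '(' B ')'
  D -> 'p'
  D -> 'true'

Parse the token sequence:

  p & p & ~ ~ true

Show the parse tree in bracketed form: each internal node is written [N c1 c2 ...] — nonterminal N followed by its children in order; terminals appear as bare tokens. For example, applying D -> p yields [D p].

B
C
C & D
C & D & D
D & D & D
p & D & D
p & p & D
p & p & ~ D
p & p & ~ ~ D
p & p & ~ ~ true

[B [C [C [C [D p]] & [D p]] & [D ~ [D ~ [D true]]]]]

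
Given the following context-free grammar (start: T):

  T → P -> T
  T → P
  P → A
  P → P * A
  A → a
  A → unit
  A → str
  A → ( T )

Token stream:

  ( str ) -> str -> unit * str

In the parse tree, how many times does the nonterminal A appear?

5

[T [P [A ( [T [P [A str]]] )]] -> [T [P [A str]] -> [T [P [P [A unit]] * [A str]]]]]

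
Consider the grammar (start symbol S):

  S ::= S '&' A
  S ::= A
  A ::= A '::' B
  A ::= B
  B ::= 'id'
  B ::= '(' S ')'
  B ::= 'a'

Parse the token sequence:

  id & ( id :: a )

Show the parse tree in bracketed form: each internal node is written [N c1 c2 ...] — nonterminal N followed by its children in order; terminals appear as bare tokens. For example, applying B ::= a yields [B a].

[S [S [A [B id]]] & [A [B ( [S [A [A [B id]] :: [B a]]] )]]]

S
S & A
A & A
B & A
id & A
id & B
id & ( S )
id & ( A )
id & ( A :: B )
id & ( B :: B )
id & ( id :: B )
id & ( id :: a )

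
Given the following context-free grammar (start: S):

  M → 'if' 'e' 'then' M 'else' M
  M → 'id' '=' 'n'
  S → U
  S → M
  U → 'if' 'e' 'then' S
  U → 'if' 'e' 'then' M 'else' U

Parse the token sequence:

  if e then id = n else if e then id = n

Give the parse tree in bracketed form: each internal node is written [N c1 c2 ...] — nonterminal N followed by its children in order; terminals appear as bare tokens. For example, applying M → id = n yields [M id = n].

S
U
if e then M else U
if e then id = n else U
if e then id = n else if e then S
if e then id = n else if e then M
if e then id = n else if e then id = n

[S [U if e then [M id = n] else [U if e then [S [M id = n]]]]]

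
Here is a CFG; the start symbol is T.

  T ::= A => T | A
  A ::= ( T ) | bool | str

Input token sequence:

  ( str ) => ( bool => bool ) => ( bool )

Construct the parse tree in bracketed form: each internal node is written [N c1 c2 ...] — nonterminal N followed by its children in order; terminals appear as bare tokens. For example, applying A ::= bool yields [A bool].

[T [A ( [T [A str]] )] => [T [A ( [T [A bool] => [T [A bool]]] )] => [T [A ( [T [A bool]] )]]]]

T
A => T
( T ) => T
( A ) => T
( str ) => T
( str ) => A => T
( str ) => ( T ) => T
( str ) => ( A => T ) => T
( str ) => ( bool => T ) => T
( str ) => ( bool => A ) => T
( str ) => ( bool => bool ) => T
( str ) => ( bool => bool ) => A
( str ) => ( bool => bool ) => ( T )
( str ) => ( bool => bool ) => ( A )
( str ) => ( bool => bool ) => ( bool )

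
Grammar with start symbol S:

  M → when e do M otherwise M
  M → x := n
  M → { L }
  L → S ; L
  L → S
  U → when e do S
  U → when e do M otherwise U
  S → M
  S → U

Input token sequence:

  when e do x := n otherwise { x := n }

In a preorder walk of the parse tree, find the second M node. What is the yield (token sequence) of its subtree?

[S [M when e do [M x := n] otherwise [M { [L [S [M x := n]]] }]]]

x := n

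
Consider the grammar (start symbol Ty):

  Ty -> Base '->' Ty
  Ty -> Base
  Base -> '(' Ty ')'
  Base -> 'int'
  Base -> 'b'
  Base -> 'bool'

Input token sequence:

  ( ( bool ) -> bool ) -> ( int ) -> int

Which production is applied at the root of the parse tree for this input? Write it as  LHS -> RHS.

Ty -> Base '->' Ty

[Ty [Base ( [Ty [Base ( [Ty [Base bool]] )] -> [Ty [Base bool]]] )] -> [Ty [Base ( [Ty [Base int]] )] -> [Ty [Base int]]]]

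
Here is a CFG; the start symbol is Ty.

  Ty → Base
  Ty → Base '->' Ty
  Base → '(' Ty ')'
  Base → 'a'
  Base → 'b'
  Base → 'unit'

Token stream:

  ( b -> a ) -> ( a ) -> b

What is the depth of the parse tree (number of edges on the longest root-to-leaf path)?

5

[Ty [Base ( [Ty [Base b] -> [Ty [Base a]]] )] -> [Ty [Base ( [Ty [Base a]] )] -> [Ty [Base b]]]]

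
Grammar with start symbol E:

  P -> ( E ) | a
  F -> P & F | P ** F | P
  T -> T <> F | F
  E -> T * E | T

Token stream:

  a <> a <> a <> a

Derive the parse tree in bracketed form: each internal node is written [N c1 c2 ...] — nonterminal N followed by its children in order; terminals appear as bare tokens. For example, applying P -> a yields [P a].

E
T
T <> F
T <> F <> F
T <> F <> F <> F
F <> F <> F <> F
P <> F <> F <> F
a <> F <> F <> F
a <> P <> F <> F
a <> a <> F <> F
a <> a <> P <> F
a <> a <> a <> F
a <> a <> a <> P
a <> a <> a <> a

[E [T [T [T [T [F [P a]]] <> [F [P a]]] <> [F [P a]]] <> [F [P a]]]]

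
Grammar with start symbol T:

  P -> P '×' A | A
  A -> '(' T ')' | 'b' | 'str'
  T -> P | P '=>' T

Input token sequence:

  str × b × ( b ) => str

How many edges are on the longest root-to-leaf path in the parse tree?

[T [P [P [P [A str]] × [A b]] × [A ( [T [P [A b]]] )]] => [T [P [A str]]]]

6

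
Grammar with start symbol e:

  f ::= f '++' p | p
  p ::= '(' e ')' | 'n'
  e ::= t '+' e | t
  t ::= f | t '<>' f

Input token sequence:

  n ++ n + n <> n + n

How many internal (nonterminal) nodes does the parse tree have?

[e [t [f [f [p n]] ++ [p n]]] + [e [t [t [f [p n]]] <> [f [p n]]] + [e [t [f [p n]]]]]]

17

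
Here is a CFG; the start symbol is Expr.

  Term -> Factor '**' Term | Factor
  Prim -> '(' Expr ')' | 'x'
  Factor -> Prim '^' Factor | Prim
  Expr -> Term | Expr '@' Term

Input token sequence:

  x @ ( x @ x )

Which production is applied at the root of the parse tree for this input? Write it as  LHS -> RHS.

[Expr [Expr [Term [Factor [Prim x]]]] @ [Term [Factor [Prim ( [Expr [Expr [Term [Factor [Prim x]]]] @ [Term [Factor [Prim x]]]] )]]]]

Expr -> Expr '@' Term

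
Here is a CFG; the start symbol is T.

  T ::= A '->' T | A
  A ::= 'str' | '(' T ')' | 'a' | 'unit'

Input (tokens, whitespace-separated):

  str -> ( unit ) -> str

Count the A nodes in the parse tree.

[T [A str] -> [T [A ( [T [A unit]] )] -> [T [A str]]]]

4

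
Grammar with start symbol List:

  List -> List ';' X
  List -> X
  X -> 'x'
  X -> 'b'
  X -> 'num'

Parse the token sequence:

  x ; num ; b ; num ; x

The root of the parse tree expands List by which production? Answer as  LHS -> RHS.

List -> List ';' X

[List [List [List [List [List [X x]] ; [X num]] ; [X b]] ; [X num]] ; [X x]]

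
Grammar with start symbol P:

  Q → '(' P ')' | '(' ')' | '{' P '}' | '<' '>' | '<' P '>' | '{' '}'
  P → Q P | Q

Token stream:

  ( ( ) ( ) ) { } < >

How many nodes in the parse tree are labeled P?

5

[P [Q ( [P [Q ( )] [P [Q ( )]]] )] [P [Q { }] [P [Q < >]]]]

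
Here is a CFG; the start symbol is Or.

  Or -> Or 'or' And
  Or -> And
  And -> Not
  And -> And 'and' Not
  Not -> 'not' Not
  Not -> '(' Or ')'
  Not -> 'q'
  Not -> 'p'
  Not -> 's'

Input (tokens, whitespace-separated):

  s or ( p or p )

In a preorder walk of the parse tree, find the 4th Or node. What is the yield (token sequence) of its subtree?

p

[Or [Or [And [Not s]]] or [And [Not ( [Or [Or [And [Not p]]] or [And [Not p]]] )]]]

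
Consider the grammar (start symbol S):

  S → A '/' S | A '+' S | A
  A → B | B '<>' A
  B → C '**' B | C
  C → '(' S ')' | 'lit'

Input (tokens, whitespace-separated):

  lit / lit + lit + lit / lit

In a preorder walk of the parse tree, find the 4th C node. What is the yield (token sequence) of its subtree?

[S [A [B [C lit]]] / [S [A [B [C lit]]] + [S [A [B [C lit]]] + [S [A [B [C lit]]] / [S [A [B [C lit]]]]]]]]

lit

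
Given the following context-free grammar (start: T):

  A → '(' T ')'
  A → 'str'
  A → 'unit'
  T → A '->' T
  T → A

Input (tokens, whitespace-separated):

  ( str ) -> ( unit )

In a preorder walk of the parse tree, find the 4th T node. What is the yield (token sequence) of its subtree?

[T [A ( [T [A str]] )] -> [T [A ( [T [A unit]] )]]]

unit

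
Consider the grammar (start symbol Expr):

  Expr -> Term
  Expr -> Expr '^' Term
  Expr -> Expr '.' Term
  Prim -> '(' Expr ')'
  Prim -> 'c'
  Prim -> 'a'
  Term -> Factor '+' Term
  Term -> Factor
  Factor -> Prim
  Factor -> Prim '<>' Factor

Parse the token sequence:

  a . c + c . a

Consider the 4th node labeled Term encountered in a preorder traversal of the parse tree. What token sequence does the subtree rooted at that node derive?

[Expr [Expr [Expr [Term [Factor [Prim a]]]] . [Term [Factor [Prim c]] + [Term [Factor [Prim c]]]]] . [Term [Factor [Prim a]]]]

a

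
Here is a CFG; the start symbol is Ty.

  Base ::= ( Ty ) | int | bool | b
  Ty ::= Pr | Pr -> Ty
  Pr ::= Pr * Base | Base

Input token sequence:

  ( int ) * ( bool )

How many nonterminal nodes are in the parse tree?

[Ty [Pr [Pr [Base ( [Ty [Pr [Base int]]] )]] * [Base ( [Ty [Pr [Base bool]]] )]]]

11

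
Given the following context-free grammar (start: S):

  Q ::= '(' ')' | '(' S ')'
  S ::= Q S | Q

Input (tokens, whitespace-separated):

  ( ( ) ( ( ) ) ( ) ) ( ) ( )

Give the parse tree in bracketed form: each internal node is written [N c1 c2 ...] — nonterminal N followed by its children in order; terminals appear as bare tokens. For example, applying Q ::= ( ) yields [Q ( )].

[S [Q ( [S [Q ( )] [S [Q ( [S [Q ( )]] )] [S [Q ( )]]]] )] [S [Q ( )] [S [Q ( )]]]]

S
Q S
( S ) S
( Q S ) S
( ( ) S ) S
( ( ) Q S ) S
( ( ) ( S ) S ) S
( ( ) ( Q ) S ) S
( ( ) ( ( ) ) S ) S
( ( ) ( ( ) ) Q ) S
( ( ) ( ( ) ) ( ) ) S
( ( ) ( ( ) ) ( ) ) Q S
( ( ) ( ( ) ) ( ) ) ( ) S
( ( ) ( ( ) ) ( ) ) ( ) Q
( ( ) ( ( ) ) ( ) ) ( ) ( )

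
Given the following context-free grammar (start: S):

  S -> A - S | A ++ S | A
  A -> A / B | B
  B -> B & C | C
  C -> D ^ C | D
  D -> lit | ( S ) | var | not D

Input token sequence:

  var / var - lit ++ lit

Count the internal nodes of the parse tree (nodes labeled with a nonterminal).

19

[S [A [A [B [C [D var]]]] / [B [C [D var]]]] - [S [A [B [C [D lit]]]] ++ [S [A [B [C [D lit]]]]]]]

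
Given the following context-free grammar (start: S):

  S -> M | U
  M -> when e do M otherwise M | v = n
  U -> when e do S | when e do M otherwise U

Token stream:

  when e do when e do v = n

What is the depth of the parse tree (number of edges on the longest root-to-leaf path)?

6

[S [U when e do [S [U when e do [S [M v = n]]]]]]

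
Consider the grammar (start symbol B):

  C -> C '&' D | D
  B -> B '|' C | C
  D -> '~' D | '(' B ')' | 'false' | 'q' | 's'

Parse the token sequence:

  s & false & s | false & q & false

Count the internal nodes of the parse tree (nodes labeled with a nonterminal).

14

[B [B [C [C [C [D s]] & [D false]] & [D s]]] | [C [C [C [D false]] & [D q]] & [D false]]]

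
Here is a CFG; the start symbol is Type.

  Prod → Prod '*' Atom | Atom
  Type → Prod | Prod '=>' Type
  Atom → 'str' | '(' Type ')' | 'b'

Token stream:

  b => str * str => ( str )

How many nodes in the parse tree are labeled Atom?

[Type [Prod [Atom b]] => [Type [Prod [Prod [Atom str]] * [Atom str]] => [Type [Prod [Atom ( [Type [Prod [Atom str]]] )]]]]]

5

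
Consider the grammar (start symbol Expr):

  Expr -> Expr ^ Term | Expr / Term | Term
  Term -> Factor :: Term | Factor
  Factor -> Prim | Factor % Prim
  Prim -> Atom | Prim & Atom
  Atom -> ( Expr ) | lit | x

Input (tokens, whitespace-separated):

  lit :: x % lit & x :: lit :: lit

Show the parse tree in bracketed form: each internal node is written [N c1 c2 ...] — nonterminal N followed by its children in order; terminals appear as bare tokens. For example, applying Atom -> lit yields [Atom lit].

Expr
Term
Factor :: Term
Prim :: Term
Atom :: Term
lit :: Term
lit :: Factor :: Term
lit :: Factor % Prim :: Term
lit :: Prim % Prim :: Term
lit :: Atom % Prim :: Term
lit :: x % Prim :: Term
lit :: x % Prim & Atom :: Term
lit :: x % Atom & Atom :: Term
lit :: x % lit & Atom :: Term
lit :: x % lit & x :: Term
lit :: x % lit & x :: Factor :: Term
lit :: x % lit & x :: Prim :: Term
lit :: x % lit & x :: Atom :: Term
lit :: x % lit & x :: lit :: Term
lit :: x % lit & x :: lit :: Factor
lit :: x % lit & x :: lit :: Prim
lit :: x % lit & x :: lit :: Atom
lit :: x % lit & x :: lit :: lit

[Expr [Term [Factor [Prim [Atom lit]]] :: [Term [Factor [Factor [Prim [Atom x]]] % [Prim [Prim [Atom lit]] & [Atom x]]] :: [Term [Factor [Prim [Atom lit]]] :: [Term [Factor [Prim [Atom lit]]]]]]]]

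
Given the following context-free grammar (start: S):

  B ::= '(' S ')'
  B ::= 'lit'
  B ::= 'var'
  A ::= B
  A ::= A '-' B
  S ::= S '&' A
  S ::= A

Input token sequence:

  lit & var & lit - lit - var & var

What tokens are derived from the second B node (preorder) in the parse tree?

var

[S [S [S [S [A [B lit]]] & [A [B var]]] & [A [A [A [B lit]] - [B lit]] - [B var]]] & [A [B var]]]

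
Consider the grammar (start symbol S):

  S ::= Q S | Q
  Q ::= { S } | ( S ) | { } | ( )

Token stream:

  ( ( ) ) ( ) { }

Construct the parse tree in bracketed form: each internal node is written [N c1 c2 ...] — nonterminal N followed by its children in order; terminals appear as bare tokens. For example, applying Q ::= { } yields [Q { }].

S
Q S
( S ) S
( Q ) S
( ( ) ) S
( ( ) ) Q S
( ( ) ) ( ) S
( ( ) ) ( ) Q
( ( ) ) ( ) { }

[S [Q ( [S [Q ( )]] )] [S [Q ( )] [S [Q { }]]]]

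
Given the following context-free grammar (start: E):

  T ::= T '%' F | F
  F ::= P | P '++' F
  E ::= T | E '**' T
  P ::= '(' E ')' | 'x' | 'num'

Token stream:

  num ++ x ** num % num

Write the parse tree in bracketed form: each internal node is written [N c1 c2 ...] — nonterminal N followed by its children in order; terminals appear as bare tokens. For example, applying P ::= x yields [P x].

[E [E [T [F [P num] ++ [F [P x]]]]] ** [T [T [F [P num]]] % [F [P num]]]]

E
E ** T
T ** T
F ** T
P ++ F ** T
num ++ F ** T
num ++ P ** T
num ++ x ** T
num ++ x ** T % F
num ++ x ** F % F
num ++ x ** P % F
num ++ x ** num % F
num ++ x ** num % P
num ++ x ** num % num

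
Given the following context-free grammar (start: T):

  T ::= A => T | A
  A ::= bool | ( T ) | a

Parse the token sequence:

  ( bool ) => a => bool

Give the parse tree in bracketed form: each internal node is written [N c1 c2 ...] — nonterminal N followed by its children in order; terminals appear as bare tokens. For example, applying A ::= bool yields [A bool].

[T [A ( [T [A bool]] )] => [T [A a] => [T [A bool]]]]

T
A => T
( T ) => T
( A ) => T
( bool ) => T
( bool ) => A => T
( bool ) => a => T
( bool ) => a => A
( bool ) => a => bool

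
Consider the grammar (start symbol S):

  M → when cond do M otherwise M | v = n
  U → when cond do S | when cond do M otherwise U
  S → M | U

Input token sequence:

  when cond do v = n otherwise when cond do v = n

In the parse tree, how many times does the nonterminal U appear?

2

[S [U when cond do [M v = n] otherwise [U when cond do [S [M v = n]]]]]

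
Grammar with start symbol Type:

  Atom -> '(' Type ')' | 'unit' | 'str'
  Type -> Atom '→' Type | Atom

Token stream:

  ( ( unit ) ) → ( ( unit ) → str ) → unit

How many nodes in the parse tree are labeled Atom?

8

[Type [Atom ( [Type [Atom ( [Type [Atom unit]] )]] )] → [Type [Atom ( [Type [Atom ( [Type [Atom unit]] )] → [Type [Atom str]]] )] → [Type [Atom unit]]]]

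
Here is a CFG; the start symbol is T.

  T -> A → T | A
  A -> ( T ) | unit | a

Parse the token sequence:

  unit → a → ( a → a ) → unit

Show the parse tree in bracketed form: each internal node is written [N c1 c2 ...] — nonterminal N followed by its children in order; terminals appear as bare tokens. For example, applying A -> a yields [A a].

[T [A unit] → [T [A a] → [T [A ( [T [A a] → [T [A a]]] )] → [T [A unit]]]]]

T
A → T
unit → T
unit → A → T
unit → a → T
unit → a → A → T
unit → a → ( T ) → T
unit → a → ( A → T ) → T
unit → a → ( a → T ) → T
unit → a → ( a → A ) → T
unit → a → ( a → a ) → T
unit → a → ( a → a ) → A
unit → a → ( a → a ) → unit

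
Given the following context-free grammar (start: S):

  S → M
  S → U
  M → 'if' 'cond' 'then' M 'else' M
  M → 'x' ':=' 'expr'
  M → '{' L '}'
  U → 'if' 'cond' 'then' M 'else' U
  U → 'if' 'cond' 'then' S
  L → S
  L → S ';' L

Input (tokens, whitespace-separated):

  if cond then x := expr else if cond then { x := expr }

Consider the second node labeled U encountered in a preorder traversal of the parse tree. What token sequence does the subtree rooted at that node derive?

if cond then { x := expr }

[S [U if cond then [M x := expr] else [U if cond then [S [M { [L [S [M x := expr]]] }]]]]]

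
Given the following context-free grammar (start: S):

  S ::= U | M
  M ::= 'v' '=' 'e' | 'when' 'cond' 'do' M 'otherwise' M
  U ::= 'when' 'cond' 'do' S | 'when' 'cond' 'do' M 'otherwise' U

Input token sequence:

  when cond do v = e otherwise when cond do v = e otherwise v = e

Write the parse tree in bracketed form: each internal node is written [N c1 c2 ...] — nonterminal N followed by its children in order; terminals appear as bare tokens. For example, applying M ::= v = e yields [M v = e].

S
M
when cond do M otherwise M
when cond do v = e otherwise M
when cond do v = e otherwise when cond do M otherwise M
when cond do v = e otherwise when cond do v = e otherwise M
when cond do v = e otherwise when cond do v = e otherwise v = e

[S [M when cond do [M v = e] otherwise [M when cond do [M v = e] otherwise [M v = e]]]]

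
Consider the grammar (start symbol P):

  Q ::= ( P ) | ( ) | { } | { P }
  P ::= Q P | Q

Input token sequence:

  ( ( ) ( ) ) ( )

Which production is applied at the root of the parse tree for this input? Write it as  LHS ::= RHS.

P ::= Q P

[P [Q ( [P [Q ( )] [P [Q ( )]]] )] [P [Q ( )]]]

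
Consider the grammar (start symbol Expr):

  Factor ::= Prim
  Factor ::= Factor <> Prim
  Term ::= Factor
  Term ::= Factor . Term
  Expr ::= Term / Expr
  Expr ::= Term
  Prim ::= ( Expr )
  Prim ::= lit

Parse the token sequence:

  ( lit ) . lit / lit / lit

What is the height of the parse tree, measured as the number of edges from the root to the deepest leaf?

8

[Expr [Term [Factor [Prim ( [Expr [Term [Factor [Prim lit]]]] )]] . [Term [Factor [Prim lit]]]] / [Expr [Term [Factor [Prim lit]]] / [Expr [Term [Factor [Prim lit]]]]]]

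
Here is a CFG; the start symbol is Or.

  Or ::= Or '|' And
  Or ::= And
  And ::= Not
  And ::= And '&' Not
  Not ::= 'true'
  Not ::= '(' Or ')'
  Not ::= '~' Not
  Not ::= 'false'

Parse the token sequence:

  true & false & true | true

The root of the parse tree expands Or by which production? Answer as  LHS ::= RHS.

Or ::= Or '|' And

[Or [Or [And [And [And [Not true]] & [Not false]] & [Not true]]] | [And [Not true]]]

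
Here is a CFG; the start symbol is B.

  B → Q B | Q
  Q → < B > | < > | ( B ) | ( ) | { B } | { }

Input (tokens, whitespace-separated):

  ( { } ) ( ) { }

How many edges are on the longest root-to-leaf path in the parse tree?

4

[B [Q ( [B [Q { }]] )] [B [Q ( )] [B [Q { }]]]]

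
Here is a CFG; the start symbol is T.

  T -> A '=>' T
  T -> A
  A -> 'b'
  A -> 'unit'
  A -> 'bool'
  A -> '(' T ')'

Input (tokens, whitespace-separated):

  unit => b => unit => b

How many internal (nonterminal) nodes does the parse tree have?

8

[T [A unit] => [T [A b] => [T [A unit] => [T [A b]]]]]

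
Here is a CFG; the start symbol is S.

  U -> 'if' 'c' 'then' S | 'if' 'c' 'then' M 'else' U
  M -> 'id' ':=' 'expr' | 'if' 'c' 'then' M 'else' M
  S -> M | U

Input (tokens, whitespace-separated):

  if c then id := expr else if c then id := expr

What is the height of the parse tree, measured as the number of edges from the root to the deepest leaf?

5

[S [U if c then [M id := expr] else [U if c then [S [M id := expr]]]]]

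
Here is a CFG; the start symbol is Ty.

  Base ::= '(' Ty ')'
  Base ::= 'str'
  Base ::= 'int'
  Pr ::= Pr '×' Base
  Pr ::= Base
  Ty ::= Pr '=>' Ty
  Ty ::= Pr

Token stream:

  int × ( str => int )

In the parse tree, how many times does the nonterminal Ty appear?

3

[Ty [Pr [Pr [Base int]] × [Base ( [Ty [Pr [Base str]] => [Ty [Pr [Base int]]]] )]]]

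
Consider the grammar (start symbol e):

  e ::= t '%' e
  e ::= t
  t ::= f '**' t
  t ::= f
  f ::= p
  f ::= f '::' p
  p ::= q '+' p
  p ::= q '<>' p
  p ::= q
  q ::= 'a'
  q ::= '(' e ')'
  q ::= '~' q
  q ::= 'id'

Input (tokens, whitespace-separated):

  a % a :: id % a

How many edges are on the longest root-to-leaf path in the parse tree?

[e [t [f [p [q a]]]] % [e [t [f [f [p [q a]]] :: [p [q id]]]] % [e [t [f [p [q a]]]]]]]

7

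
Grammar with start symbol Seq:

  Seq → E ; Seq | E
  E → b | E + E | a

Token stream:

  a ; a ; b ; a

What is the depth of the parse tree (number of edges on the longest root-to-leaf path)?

5

[Seq [E a] ; [Seq [E a] ; [Seq [E b] ; [Seq [E a]]]]]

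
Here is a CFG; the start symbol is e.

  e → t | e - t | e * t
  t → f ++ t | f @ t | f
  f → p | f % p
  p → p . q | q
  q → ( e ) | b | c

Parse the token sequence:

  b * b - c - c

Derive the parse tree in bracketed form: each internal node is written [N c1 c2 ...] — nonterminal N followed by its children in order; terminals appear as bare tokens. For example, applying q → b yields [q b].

e
e - t
e - t - t
e * t - t - t
t * t - t - t
f * t - t - t
p * t - t - t
q * t - t - t
b * t - t - t
b * f - t - t
b * p - t - t
b * q - t - t
b * b - t - t
b * b - f - t
b * b - p - t
b * b - q - t
b * b - c - t
b * b - c - f
b * b - c - p
b * b - c - q
b * b - c - c

[e [e [e [e [t [f [p [q b]]]]] * [t [f [p [q b]]]]] - [t [f [p [q c]]]]] - [t [f [p [q c]]]]]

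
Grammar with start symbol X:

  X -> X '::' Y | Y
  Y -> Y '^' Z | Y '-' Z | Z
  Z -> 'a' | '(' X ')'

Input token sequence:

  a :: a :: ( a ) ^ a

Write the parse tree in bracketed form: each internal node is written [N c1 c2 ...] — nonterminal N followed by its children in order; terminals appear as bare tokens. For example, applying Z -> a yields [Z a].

[X [X [X [Y [Z a]]] :: [Y [Z a]]] :: [Y [Y [Z ( [X [Y [Z a]]] )]] ^ [Z a]]]

X
X :: Y
X :: Y :: Y
Y :: Y :: Y
Z :: Y :: Y
a :: Y :: Y
a :: Z :: Y
a :: a :: Y
a :: a :: Y ^ Z
a :: a :: Z ^ Z
a :: a :: ( X ) ^ Z
a :: a :: ( Y ) ^ Z
a :: a :: ( Z ) ^ Z
a :: a :: ( a ) ^ Z
a :: a :: ( a ) ^ a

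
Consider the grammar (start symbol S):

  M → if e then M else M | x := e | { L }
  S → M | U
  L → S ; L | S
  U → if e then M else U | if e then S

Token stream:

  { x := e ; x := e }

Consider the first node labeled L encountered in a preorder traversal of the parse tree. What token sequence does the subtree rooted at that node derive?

[S [M { [L [S [M x := e]] ; [L [S [M x := e]]]] }]]

x := e ; x := e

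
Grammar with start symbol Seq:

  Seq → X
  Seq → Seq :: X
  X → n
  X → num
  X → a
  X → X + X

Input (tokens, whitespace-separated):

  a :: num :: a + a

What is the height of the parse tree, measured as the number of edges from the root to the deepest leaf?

4

[Seq [Seq [Seq [X a]] :: [X num]] :: [X [X a] + [X a]]]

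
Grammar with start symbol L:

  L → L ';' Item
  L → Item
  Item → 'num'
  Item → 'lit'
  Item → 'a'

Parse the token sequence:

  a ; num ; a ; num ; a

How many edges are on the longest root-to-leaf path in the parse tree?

[L [L [L [L [L [Item a]] ; [Item num]] ; [Item a]] ; [Item num]] ; [Item a]]

6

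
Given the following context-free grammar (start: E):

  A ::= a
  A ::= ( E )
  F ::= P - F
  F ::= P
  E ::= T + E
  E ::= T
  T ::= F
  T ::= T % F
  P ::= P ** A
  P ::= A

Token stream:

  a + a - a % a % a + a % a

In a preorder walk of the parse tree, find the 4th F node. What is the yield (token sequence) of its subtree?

[E [T [F [P [A a]]]] + [E [T [T [T [F [P [A a]] - [F [P [A a]]]]] % [F [P [A a]]]] % [F [P [A a]]]] + [E [T [T [F [P [A a]]]] % [F [P [A a]]]]]]]

a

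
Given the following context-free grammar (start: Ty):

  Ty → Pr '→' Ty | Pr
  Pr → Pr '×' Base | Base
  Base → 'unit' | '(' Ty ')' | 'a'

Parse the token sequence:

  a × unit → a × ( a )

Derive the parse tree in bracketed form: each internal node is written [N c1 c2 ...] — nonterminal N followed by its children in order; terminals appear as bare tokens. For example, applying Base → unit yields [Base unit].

Ty
Pr → Ty
Pr × Base → Ty
Base × Base → Ty
a × Base → Ty
a × unit → Ty
a × unit → Pr
a × unit → Pr × Base
a × unit → Base × Base
a × unit → a × Base
a × unit → a × ( Ty )
a × unit → a × ( Pr )
a × unit → a × ( Base )
a × unit → a × ( a )

[Ty [Pr [Pr [Base a]] × [Base unit]] → [Ty [Pr [Pr [Base a]] × [Base ( [Ty [Pr [Base a]]] )]]]]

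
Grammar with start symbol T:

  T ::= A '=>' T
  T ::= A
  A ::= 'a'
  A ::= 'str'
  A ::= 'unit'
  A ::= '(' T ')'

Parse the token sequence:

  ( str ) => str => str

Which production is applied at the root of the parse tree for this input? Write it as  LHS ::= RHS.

T ::= A '=>' T

[T [A ( [T [A str]] )] => [T [A str] => [T [A str]]]]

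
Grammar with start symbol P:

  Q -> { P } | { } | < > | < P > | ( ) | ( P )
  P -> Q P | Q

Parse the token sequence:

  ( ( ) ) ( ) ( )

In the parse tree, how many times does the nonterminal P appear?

4

[P [Q ( [P [Q ( )]] )] [P [Q ( )] [P [Q ( )]]]]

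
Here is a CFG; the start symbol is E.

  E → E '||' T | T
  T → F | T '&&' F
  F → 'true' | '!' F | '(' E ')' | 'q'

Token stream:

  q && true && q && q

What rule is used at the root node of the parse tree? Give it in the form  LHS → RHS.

E → T

[E [T [T [T [T [F q]] && [F true]] && [F q]] && [F q]]]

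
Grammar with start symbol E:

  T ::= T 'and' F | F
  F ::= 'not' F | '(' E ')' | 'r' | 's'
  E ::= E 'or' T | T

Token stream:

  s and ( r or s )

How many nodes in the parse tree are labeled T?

[E [T [T [F s]] and [F ( [E [E [T [F r]]] or [T [F s]]] )]]]

4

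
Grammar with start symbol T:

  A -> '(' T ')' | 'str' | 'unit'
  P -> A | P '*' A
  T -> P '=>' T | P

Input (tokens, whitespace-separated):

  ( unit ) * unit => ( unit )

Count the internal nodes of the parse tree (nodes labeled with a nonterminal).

14

[T [P [P [A ( [T [P [A unit]]] )]] * [A unit]] => [T [P [A ( [T [P [A unit]]] )]]]]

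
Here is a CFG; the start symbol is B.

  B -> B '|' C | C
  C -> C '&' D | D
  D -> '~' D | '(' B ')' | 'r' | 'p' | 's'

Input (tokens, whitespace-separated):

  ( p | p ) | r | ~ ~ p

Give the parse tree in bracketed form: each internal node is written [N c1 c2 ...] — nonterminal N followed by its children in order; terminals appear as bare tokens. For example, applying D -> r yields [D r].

B
B | C
B | C | C
C | C | C
D | C | C
( B ) | C | C
( B | C ) | C | C
( C | C ) | C | C
( D | C ) | C | C
( p | C ) | C | C
( p | D ) | C | C
( p | p ) | C | C
( p | p ) | D | C
( p | p ) | r | C
( p | p ) | r | D
( p | p ) | r | ~ D
( p | p ) | r | ~ ~ D
( p | p ) | r | ~ ~ p

[B [B [B [C [D ( [B [B [C [D p]]] | [C [D p]]] )]]] | [C [D r]]] | [C [D ~ [D ~ [D p]]]]]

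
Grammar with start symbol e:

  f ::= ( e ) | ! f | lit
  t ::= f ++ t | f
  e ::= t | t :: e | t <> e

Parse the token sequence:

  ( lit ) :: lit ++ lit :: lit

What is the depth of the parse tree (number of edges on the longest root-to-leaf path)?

6

[e [t [f ( [e [t [f lit]]] )]] :: [e [t [f lit] ++ [t [f lit]]] :: [e [t [f lit]]]]]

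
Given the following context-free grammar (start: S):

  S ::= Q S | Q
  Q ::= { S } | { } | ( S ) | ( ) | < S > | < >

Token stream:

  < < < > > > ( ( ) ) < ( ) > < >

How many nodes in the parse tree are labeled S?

[S [Q < [S [Q < [S [Q < >]] >]] >] [S [Q ( [S [Q ( )]] )] [S [Q < [S [Q ( )]] >] [S [Q < >]]]]]

8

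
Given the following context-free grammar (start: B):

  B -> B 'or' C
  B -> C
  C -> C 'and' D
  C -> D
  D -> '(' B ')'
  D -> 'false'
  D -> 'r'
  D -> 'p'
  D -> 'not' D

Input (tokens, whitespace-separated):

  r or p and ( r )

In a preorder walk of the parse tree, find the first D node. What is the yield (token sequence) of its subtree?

r

[B [B [C [D r]]] or [C [C [D p]] and [D ( [B [C [D r]]] )]]]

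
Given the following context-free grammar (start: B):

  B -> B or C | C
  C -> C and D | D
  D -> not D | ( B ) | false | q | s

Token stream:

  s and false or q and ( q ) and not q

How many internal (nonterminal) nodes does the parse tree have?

[B [B [C [C [D s]] and [D false]]] or [C [C [C [D q]] and [D ( [B [C [D q]]] )]] and [D not [D q]]]]

16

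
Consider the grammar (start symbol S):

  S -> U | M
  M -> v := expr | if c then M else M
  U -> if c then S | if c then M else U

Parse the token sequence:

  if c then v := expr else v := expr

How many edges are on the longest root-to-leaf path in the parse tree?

[S [M if c then [M v := expr] else [M v := expr]]]

3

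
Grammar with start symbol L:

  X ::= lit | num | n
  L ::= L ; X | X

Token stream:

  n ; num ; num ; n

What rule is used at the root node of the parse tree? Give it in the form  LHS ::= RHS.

[L [L [L [L [X n]] ; [X num]] ; [X num]] ; [X n]]

L ::= L ; X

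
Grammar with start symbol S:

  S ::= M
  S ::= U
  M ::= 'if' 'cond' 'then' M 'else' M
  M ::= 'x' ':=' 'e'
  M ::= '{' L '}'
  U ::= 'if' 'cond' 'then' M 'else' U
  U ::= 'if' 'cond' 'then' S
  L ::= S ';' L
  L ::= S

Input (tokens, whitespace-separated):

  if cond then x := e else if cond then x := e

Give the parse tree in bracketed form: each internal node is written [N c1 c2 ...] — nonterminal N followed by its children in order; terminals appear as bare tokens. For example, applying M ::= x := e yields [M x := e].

S
U
if cond then M else U
if cond then x := e else U
if cond then x := e else if cond then S
if cond then x := e else if cond then M
if cond then x := e else if cond then x := e

[S [U if cond then [M x := e] else [U if cond then [S [M x := e]]]]]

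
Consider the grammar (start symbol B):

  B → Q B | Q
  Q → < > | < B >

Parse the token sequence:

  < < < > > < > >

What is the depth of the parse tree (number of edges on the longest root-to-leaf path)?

6

[B [Q < [B [Q < [B [Q < >]] >] [B [Q < >]]] >]]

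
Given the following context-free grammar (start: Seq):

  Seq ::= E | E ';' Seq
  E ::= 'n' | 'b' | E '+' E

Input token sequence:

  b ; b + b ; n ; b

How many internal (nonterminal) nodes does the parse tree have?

10

[Seq [E b] ; [Seq [E [E b] + [E b]] ; [Seq [E n] ; [Seq [E b]]]]]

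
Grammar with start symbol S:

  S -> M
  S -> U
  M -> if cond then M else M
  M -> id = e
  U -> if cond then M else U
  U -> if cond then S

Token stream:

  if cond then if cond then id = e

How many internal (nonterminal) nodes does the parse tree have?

[S [U if cond then [S [U if cond then [S [M id = e]]]]]]

6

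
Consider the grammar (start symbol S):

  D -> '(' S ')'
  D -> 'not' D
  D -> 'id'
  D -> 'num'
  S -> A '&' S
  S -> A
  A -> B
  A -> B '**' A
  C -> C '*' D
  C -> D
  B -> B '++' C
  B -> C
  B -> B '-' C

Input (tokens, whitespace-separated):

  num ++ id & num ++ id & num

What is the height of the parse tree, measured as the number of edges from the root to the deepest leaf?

7

[S [A [B [B [C [D num]]] ++ [C [D id]]]] & [S [A [B [B [C [D num]]] ++ [C [D id]]]] & [S [A [B [C [D num]]]]]]]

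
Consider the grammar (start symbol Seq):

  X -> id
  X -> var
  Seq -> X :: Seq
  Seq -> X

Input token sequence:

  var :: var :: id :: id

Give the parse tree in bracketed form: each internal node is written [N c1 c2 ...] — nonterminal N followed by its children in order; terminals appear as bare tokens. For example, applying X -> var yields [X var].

Seq
X :: Seq
var :: Seq
var :: X :: Seq
var :: var :: Seq
var :: var :: X :: Seq
var :: var :: id :: Seq
var :: var :: id :: X
var :: var :: id :: id

[Seq [X var] :: [Seq [X var] :: [Seq [X id] :: [Seq [X id]]]]]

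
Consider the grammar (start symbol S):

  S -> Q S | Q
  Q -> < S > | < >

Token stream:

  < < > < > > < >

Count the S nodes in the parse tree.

[S [Q < [S [Q < >] [S [Q < >]]] >] [S [Q < >]]]

4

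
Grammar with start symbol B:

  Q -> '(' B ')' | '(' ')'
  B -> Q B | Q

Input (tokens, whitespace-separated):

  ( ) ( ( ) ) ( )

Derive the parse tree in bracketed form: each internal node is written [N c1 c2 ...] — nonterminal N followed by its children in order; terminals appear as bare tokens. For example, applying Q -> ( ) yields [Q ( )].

B
Q B
( ) B
( ) Q B
( ) ( B ) B
( ) ( Q ) B
( ) ( ( ) ) B
( ) ( ( ) ) Q
( ) ( ( ) ) ( )

[B [Q ( )] [B [Q ( [B [Q ( )]] )] [B [Q ( )]]]]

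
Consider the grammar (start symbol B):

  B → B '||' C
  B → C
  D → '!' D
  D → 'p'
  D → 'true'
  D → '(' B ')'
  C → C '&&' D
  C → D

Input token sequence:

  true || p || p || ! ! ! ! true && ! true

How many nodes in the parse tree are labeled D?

[B [B [B [B [C [D true]]] || [C [D p]]] || [C [D p]]] || [C [C [D ! [D ! [D ! [D ! [D true]]]]]] && [D ! [D true]]]]

10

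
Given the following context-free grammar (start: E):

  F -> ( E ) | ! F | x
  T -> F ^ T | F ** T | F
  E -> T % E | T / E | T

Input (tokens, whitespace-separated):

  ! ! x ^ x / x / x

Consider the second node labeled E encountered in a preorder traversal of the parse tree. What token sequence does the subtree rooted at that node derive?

[E [T [F ! [F ! [F x]]] ^ [T [F x]]] / [E [T [F x]] / [E [T [F x]]]]]

x / x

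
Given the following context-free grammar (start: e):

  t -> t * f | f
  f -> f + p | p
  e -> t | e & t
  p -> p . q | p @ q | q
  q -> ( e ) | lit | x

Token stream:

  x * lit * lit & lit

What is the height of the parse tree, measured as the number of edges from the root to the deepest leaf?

8

[e [e [t [t [t [f [p [q x]]]] * [f [p [q lit]]]] * [f [p [q lit]]]]] & [t [f [p [q lit]]]]]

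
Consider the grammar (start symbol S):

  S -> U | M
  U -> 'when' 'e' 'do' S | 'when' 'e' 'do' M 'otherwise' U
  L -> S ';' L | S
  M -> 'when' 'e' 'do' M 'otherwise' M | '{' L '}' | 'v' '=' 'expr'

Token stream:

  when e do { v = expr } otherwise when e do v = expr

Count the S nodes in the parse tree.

[S [U when e do [M { [L [S [M v = expr]]] }] otherwise [U when e do [S [M v = expr]]]]]

3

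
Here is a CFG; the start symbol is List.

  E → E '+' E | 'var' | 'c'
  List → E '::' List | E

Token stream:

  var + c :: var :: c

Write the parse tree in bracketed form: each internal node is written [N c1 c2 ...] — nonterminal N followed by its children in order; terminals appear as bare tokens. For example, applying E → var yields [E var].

List
E :: List
E + E :: List
var + E :: List
var + c :: List
var + c :: E :: List
var + c :: var :: List
var + c :: var :: E
var + c :: var :: c

[List [E [E var] + [E c]] :: [List [E var] :: [List [E c]]]]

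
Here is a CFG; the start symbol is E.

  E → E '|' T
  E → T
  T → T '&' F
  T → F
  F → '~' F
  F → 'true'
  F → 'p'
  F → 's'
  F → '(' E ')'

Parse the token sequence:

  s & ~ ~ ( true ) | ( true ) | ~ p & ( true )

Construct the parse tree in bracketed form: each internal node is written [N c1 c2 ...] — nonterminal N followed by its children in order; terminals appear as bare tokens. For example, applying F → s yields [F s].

[E [E [E [T [T [F s]] & [F ~ [F ~ [F ( [E [T [F true]]] )]]]]] | [T [F ( [E [T [F true]]] )]]] | [T [T [F ~ [F p]]] & [F ( [E [T [F true]]] )]]]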